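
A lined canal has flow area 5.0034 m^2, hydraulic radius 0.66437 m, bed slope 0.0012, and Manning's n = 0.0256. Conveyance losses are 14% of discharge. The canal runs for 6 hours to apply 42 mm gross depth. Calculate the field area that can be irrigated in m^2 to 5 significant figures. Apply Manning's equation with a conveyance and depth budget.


Approach: apply Manning's equation with a conveyance and depth budget, Q = (1/n)*A*R^(2/3)*S^(1/2); Q_field = Q*(1-loss); Area = Q_field*t/(d/1000).
Step 1 — canal discharge (Manning's equation):
  Q = (1/0.0256) * 5.0034 * 0.66437^(2/3) * 0.0012^(1/2) = 5.154927 m^3/s
Step 2 — delivered flow: Q_field = 5.154927*(1 - 14/100) = 4.433238 m^3/s
Step 3 — volume delivered: V = 4.433238 * 6*3600 = 95757.93 m^3
Step 4 — area served: A = V / (depth/1000) = 95757.93 / 0.042 = 2280000 m^2
Therefore the field area that can be irrigated = 2280000 m^2.


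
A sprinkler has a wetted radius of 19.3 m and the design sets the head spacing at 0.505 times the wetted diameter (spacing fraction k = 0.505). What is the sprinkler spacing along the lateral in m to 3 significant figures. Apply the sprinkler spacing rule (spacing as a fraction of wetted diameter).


Approach: apply the sprinkler spacing rule (spacing as a fraction of wetted diameter), S = k*(2*R).
S = 0.505 * (2 * 19.3) = 19.5 m
Therefore the sprinkler spacing along the lateral = 19.5 m.


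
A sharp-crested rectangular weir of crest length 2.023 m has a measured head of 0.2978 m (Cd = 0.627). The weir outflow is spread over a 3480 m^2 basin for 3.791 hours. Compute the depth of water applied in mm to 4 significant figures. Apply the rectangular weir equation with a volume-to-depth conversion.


Approach: apply the rectangular weir equation with a volume-to-depth conversion, Q = (2/3)*Cd*L*sqrt(2g)*H^1.5; d = Q*t/A * 1000.
Step 1 — weir discharge:
  Q = (2/3)*0.627*2.023*sqrt(2*9.81)*0.2978^1.5 = 0.608708 m^3/s
Step 2 — volume: V = 0.608708 * 3.791*3600 = 8307.40 m^3
Step 3 — depth: d = V/A * 1000 = 8307.40/3480 * 1000 = 2387 mm
Therefore the depth of water applied = 2387 mm.


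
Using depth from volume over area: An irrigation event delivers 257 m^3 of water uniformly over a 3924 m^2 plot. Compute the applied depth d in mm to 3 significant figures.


Approach: apply depth from volume over area, d = (V/A)*1000.
d = (257 / 3924) * 1000 = 65.5 mm
Therefore the applied depth d = 65.5 mm.


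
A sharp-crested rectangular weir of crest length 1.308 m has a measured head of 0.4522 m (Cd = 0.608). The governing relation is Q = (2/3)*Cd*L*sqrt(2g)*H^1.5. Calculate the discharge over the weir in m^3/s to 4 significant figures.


Q = (2/3)*0.608*1.308*sqrt(2*9.81)*0.4522^1.5 = 0.7141 m^3/s
Therefore the discharge over the weir = 0.7141 m^3/s.


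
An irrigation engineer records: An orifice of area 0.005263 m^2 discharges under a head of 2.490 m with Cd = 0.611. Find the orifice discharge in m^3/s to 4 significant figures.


Approach: apply the orifice equation, Q = Cd*A*sqrt(2*g*h).
Q = 0.611 * 0.005263 * sqrt(2*9.81*2.490) = 0.02248 m^3/s
Therefore the orifice discharge = 0.02248 m^3/s.


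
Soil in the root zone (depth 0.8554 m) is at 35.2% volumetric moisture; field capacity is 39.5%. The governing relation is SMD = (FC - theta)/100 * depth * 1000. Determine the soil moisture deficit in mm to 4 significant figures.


SMD = (39.5 - 35.2)/100 * 0.8554 * 1000 = 36.78 mm
Therefore the soil moisture deficit = 36.78 mm.


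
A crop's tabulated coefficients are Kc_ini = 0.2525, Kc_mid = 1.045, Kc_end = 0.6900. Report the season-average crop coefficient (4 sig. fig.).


Approach: apply a simple seasonal average, Kc_avg = (Kc_ini + Kc_mid + Kc_end)/3.
Kc_avg = (0.2525 + 1.045 + 0.6900)/3 = 0.6625
Therefore the season-average crop coefficient = 0.6625.


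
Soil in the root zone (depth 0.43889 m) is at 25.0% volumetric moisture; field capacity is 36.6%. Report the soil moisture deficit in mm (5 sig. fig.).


Approach: apply the soil moisture deficit relation, SMD = (FC - theta)/100 * depth * 1000.
SMD = (36.6 - 25.0)/100 * 0.43889 * 1000 = 50.911 mm
Therefore the soil moisture deficit = 50.911 mm.


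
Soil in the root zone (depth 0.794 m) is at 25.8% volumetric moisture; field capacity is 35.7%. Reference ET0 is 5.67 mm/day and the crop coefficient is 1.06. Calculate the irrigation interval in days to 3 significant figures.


Approach: apply soil-water budget scheduling, SMD = (FC-theta)/100*depth*1000; ETc = ET0*Kc; interval = SMD/ETc.
Step 1 — soil moisture deficit:
  SMD = (35.7 - 25.8)/100 * 0.794 * 1000 = 78.606 mm
Step 2 — daily crop ET (ETc = ET0*Kc):
  ETc = 5.67 * 1.06 = 6.0102 mm/day
Step 3 — irrigation interval (SMD/ETc):
  interval = 78.606 / 6.0102 = 13.1 days
Therefore the irrigation interval = 13.1 days.


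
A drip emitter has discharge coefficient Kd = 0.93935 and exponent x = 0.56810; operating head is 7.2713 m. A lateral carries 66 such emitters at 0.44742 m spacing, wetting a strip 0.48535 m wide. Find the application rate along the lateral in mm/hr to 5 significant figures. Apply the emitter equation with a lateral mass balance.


Approach: apply the emitter equation with a lateral mass balance, q = Kd*h^x; Q = n*q; rate = Q/(n*spacing*width).
Step 1 — single emitter flow (q = Kd*h^x):
  q = 0.93935 * 7.2713^0.56810 = 2.899407 L/hr
Step 2 — total lateral flow: Q = 66 * 2.899407 = 191.3609 L/hr
Step 3 — wetted area: A = 66 * 0.44742 * 0.48535 = 14.33225 m^2
Step 4 — application rate: Q/A = 191.3609/14.33225 = 13.352 mm/hr
Therefore the application rate along the lateral = 13.352 mm/hr.


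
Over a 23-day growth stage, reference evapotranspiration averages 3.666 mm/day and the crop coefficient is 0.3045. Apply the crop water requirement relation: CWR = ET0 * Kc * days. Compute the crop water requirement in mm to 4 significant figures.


CWR = 3.666 * 0.3045 * 23 = 25.67 mm
Therefore the crop water requirement = 25.67 mm.


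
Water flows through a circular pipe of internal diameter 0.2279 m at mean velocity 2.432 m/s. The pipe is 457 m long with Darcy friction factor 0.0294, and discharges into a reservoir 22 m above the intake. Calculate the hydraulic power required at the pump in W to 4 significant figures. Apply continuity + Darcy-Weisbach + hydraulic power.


Approach: apply continuity + Darcy-Weisbach + hydraulic power, Q = A*v; hf = f*(L/D)*(v^2/(2g)); H = static + hf; P = rho*g*Q*H.
Step 1 — flow rate (continuity, Q = A*v):
  A = pi*(0.2279/2)^2 = 0.0407923 m^2
  Q = 0.0407923 * 2.432 = 0.0992070 m^3/s
Step 2 — friction head loss (Darcy-Weisbach):
  hf = 0.0294 * (457/0.2279) * (2.432^2 / (2*9.81))
  hf = 17.7725 m
Step 3 — total head: H = 22 + 17.7725 = 39.7725 m
Step 4 — hydraulic power (P = rho*g*Q*H):
  P = 1000 * 9.81 * 0.0992070 * 39.7725 = 38710 W
Therefore the hydraulic power required at the pump = 38710 W.


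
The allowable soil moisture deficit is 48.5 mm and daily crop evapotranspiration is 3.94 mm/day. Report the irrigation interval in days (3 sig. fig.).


Approach: apply the irrigation interval relation, interval = SMD / ETc.
interval = 48.5 / 3.94 = 12.3 days
Therefore the irrigation interval = 12.3 days.


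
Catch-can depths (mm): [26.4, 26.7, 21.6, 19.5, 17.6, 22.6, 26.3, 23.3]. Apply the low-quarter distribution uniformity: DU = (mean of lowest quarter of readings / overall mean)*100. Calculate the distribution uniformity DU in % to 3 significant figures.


sorted lowest 2 of 8: [17.6, 19.5] -> mean = 18.550 mm
overall mean = 23.000 mm
DU = (18.550/23.000)*100 = 80.7 %
Therefore the distribution uniformity DU = 80.7 %.


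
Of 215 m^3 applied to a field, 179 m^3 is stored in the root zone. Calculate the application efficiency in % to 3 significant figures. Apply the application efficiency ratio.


Approach: apply the application efficiency ratio, Ea = (stored/applied)*100.
Ea = (179/215)*100 = 83.3 %
Therefore the application efficiency = 83.3 %.


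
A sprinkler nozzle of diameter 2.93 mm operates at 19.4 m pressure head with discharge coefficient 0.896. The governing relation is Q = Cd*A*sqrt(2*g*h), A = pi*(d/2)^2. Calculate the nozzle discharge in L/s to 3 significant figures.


A = pi*(2.93e-3/2)^2 = 6.7426e-06 m^2
Q = 0.896 * 6.7426e-06 * sqrt(2*9.81*19.4) * 1000 = 0.118 L/s
Therefore the nozzle discharge = 0.118 L/s.


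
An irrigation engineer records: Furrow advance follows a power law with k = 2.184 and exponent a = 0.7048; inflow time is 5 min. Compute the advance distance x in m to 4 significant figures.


Approach: apply the power-law advance function, x = k*t^a.
x = 2.184 * 5^0.7048 = 6.790 m
Therefore the advance distance x = 6.790 m.


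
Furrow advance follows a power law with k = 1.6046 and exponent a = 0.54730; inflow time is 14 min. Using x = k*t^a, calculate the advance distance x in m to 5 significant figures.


x = 1.6046 * 14^0.54730 = 6.8021 m
Therefore the advance distance x = 6.8021 m.


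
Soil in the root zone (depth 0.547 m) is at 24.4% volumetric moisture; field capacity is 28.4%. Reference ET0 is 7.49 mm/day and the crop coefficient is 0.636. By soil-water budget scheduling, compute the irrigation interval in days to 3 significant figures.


Approach: apply soil-water budget scheduling, SMD = (FC-theta)/100*depth*1000; ETc = ET0*Kc; interval = SMD/ETc.
Step 1 — soil moisture deficit:
  SMD = (28.4 - 24.4)/100 * 0.547 * 1000 = 21.880 mm
Step 2 — daily crop ET (ETc = ET0*Kc):
  ETc = 7.49 * 0.636 = 4.7636 mm/day
Step 3 — irrigation interval (SMD/ETc):
  interval = 21.880 / 4.7636 = 4.59 days
Therefore the irrigation interval = 4.59 days.


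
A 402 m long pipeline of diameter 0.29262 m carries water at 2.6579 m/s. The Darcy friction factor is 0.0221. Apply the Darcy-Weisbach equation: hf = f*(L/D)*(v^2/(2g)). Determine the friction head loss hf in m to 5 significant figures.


hf = 0.0221 * (402/0.29262) * (2.6579^2 / (2*9.81))
hf = 10.932 m
Therefore the friction head loss hf = 10.932 m.


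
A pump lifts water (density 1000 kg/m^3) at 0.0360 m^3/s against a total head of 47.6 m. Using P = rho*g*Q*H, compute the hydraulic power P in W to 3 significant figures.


P = 1000 * 9.81 * 0.0360 * 47.6 = 16800 W
Therefore the hydraulic power P = 16800 W.


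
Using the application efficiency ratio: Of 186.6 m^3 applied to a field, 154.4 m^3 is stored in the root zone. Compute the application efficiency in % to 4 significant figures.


Approach: apply the application efficiency ratio, Ea = (stored/applied)*100.
Ea = (154.4/186.6)*100 = 82.74 %
Therefore the application efficiency = 82.74 %.


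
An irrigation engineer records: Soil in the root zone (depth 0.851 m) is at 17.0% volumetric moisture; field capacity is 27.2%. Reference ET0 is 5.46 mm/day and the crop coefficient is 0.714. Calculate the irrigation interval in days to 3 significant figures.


Approach: apply soil-water budget scheduling, SMD = (FC-theta)/100*depth*1000; ETc = ET0*Kc; interval = SMD/ETc.
Step 1 — soil moisture deficit:
  SMD = (27.2 - 17.0)/100 * 0.851 * 1000 = 86.802 mm
Step 2 — daily crop ET (ETc = ET0*Kc):
  ETc = 5.46 * 0.714 = 3.8984 mm/day
Step 3 — irrigation interval (SMD/ETc):
  interval = 86.802 / 3.8984 = 22.3 days
Therefore the irrigation interval = 22.3 days.


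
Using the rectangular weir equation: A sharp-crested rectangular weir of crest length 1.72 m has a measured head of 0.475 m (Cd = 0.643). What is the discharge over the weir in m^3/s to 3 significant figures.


Approach: apply the rectangular weir equation, Q = (2/3)*Cd*L*sqrt(2g)*H^1.5.
Q = (2/3)*0.643*1.72*sqrt(2*9.81)*0.475^1.5 = 1.07 m^3/s
Therefore the discharge over the weir = 1.07 m^3/s.


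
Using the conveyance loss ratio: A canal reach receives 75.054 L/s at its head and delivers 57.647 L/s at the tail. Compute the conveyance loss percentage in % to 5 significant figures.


Approach: apply the conveyance loss ratio, loss% = ((Q_head - Q_tail)/Q_head)*100.
loss = ((75.054 - 57.647)/75.054)*100 = 23.193 %
Therefore the conveyance loss percentage = 23.193 %.


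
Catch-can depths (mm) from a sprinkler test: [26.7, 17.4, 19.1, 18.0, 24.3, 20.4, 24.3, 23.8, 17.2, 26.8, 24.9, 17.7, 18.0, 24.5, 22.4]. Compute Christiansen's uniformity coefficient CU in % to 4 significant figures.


Approach: apply Christiansen's uniformity coefficient, CU = (1 - mean_abs_deviation/mean)*100.
mean = 21.7000 mm
mean |d_i - mean| = 3.21333 mm
CU = (1 - 3.21333/21.7000)*100 = 85.19 %
Therefore Christiansen's uniformity coefficient CU = 85.19 %.


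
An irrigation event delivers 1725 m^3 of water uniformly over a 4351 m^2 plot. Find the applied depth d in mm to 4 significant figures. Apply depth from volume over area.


Approach: apply depth from volume over area, d = (V/A)*1000.
d = (1725 / 4351) * 1000 = 396.5 mm
Therefore the applied depth d = 396.5 mm.


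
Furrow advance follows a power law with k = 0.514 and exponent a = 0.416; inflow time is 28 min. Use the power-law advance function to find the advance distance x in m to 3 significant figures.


Approach: apply the power-law advance function, x = k*t^a.
x = 0.514 * 28^0.416 = 2.06 m
Therefore the advance distance x = 2.06 m.


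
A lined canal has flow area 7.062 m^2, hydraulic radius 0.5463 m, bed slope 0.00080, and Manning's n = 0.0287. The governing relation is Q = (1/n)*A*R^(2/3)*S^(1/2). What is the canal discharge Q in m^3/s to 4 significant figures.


Q = (1/0.0287) * 7.062 * 0.5463^(2/3) * 0.00080^(1/2) = 4.651 m^3/s
Therefore the canal discharge Q = 4.651 m^3/s.


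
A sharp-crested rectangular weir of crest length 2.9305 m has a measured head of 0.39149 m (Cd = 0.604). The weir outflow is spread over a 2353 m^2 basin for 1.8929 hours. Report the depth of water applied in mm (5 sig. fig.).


Approach: apply the rectangular weir equation with a volume-to-depth conversion, Q = (2/3)*Cd*L*sqrt(2g)*H^1.5; d = Q*t/A * 1000.
Step 1 — weir discharge:
  Q = (2/3)*0.604*2.9305*sqrt(2*9.81)*0.39149^1.5 = 1.280318 m^3/s
Step 2 — volume: V = 1.280318 * 1.8929*3600 = 8724.652 m^3
Step 3 — depth: d = V/A * 1000 = 8724.652/2353 * 1000 = 3707.9 mm
Therefore the depth of water applied = 3707.9 mm.


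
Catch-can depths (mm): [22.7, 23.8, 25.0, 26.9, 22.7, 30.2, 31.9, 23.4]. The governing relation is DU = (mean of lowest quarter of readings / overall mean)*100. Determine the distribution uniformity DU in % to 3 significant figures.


sorted lowest 2 of 8: [22.7, 22.7] -> mean = 22.700 mm
overall mean = 25.825 mm
DU = (22.700/25.825)*100 = 87.9 %
Therefore the distribution uniformity DU = 87.9 %.


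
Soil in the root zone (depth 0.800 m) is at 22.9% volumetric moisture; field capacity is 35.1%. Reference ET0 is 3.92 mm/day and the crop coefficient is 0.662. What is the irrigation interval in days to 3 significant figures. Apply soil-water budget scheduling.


Approach: apply soil-water budget scheduling, SMD = (FC-theta)/100*depth*1000; ETc = ET0*Kc; interval = SMD/ETc.
Step 1 — soil moisture deficit:
  SMD = (35.1 - 22.9)/100 * 0.800 * 1000 = 97.600 mm
Step 2 — daily crop ET (ETc = ET0*Kc):
  ETc = 3.92 * 0.662 = 2.5950 mm/day
Step 3 — irrigation interval (SMD/ETc):
  interval = 97.600 / 2.5950 = 37.6 days
Therefore the irrigation interval = 37.6 days.


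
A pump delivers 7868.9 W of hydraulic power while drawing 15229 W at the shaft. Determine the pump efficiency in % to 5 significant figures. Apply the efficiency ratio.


Approach: apply the efficiency ratio, eta = (P_out/P_in)*100.
eta = (7868.9 / 15229) * 100 = 51.670 %
Therefore the pump efficiency = 51.670 %.


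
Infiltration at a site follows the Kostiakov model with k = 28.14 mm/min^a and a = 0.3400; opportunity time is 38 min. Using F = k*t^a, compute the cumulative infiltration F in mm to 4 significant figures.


F = 28.14 * 38^0.3400 = 96.93 mm
Therefore the cumulative infiltration F = 96.93 mm.


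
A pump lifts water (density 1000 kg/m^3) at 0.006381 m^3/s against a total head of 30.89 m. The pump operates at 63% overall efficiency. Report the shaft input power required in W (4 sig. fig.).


Approach: apply hydraulic power then efficiency conversion, P = rho*g*Q*H; P_in = P/eta.
Step 1 — hydraulic power (P = rho*g*Q*H):
  P = 1000 * 9.81 * 0.006381 * 30.89 = 1933.64 W
Step 2 — input power: P_in = P/eta = 1933.64 / 0.63 = 3069 W
Therefore the shaft input power required = 3069 W.


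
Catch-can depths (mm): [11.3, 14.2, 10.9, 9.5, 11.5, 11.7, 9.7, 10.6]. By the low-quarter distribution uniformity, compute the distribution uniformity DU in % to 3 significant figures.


Approach: apply the low-quarter distribution uniformity, DU = (mean of lowest quarter of readings / overall mean)*100.
sorted lowest 2 of 8: [9.5, 9.7] -> mean = 9.6000 mm
overall mean = 11.175 mm
DU = (9.6000/11.175)*100 = 85.9 %
Therefore the distribution uniformity DU = 85.9 %.


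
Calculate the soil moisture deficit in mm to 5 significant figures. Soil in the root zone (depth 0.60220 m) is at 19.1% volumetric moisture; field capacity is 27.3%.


Approach: apply the soil moisture deficit relation, SMD = (FC - theta)/100 * depth * 1000.
SMD = (27.3 - 19.1)/100 * 0.60220 * 1000 = 49.380 mm
Therefore the soil moisture deficit = 49.380 mm.


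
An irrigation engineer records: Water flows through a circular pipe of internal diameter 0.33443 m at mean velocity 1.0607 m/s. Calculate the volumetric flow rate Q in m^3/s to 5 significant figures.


Approach: apply the continuity equation for pipe flow, Q = A * v with A = pi*(D/2)^2.
A = pi*(0.33443/2)^2 = 0.08784162 m^2
Q = 0.08784162 * 1.0607 = 0.093174 m^3/s
Therefore the volumetric flow rate Q = 0.093174 m^3/s.


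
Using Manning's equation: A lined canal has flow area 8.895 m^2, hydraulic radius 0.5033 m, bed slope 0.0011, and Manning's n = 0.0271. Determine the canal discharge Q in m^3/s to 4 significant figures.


Approach: apply Manning's equation, Q = (1/n)*A*R^(2/3)*S^(1/2).
Q = (1/0.0271) * 8.895 * 0.5033^(2/3) * 0.0011^(1/2) = 6.888 m^3/s
Therefore the canal discharge Q = 6.888 m^3/s.


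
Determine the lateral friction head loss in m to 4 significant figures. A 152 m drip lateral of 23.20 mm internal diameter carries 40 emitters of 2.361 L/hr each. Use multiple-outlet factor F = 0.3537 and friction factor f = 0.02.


Approach: apply Darcy-Weisbach with the multiple-outlet F-factor, Q = n*q/(3600*1000) m^3/s; v = Q/A; hf = F*f*(L/D)*(v^2/(2g)).
Q = 40*2.361/(3600*1000) = 2.62333e-05 m^3/s
A = pi*(23.20e-3/2)^2 = 4.22733e-04 m^2, so v = Q/A = 0.0620565 m/s
hf = 0.3537*0.02*(152/0.02320)*(0.0620565^2/(2*9.81)) = 0.009097 m
Therefore the lateral friction head loss = 0.009097 m.


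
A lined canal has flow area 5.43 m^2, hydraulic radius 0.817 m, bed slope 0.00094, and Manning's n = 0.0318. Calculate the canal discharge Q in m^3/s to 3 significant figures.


Approach: apply Manning's equation, Q = (1/n)*A*R^(2/3)*S^(1/2).
Q = (1/0.0318) * 5.43 * 0.817^(2/3) * 0.00094^(1/2) = 4.58 m^3/s
Therefore the canal discharge Q = 4.58 m^3/s.


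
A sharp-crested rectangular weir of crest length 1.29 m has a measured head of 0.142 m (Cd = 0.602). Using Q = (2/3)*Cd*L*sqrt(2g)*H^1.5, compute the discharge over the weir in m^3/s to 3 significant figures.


Q = (2/3)*0.602*1.29*sqrt(2*9.81)*0.142^1.5 = 0.123 m^3/s
Therefore the discharge over the weir = 0.123 m^3/s.


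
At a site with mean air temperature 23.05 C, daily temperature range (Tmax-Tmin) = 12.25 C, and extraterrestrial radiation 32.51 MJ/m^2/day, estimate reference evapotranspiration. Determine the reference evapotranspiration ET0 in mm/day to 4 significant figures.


Approach: apply the Hargreaves-Samani method, ET0 = 0.0023*(Tmean+17.8)*sqrt(Tmax-Tmin)*0.408*Ra.
ET0 = 0.0023*(23.05+17.8)*sqrt(12.25)*0.408*32.51 = 4.362 mm/day
Therefore the reference evapotranspiration ET0 = 4.362 mm/day.


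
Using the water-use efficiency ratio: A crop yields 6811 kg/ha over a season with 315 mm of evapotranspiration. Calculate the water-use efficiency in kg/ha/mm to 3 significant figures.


Approach: apply the water-use efficiency ratio, WUE = yield/ET.
WUE = 6811 / 315 = 21.6 kg/ha/mm
Therefore the water-use efficiency = 21.6 kg/ha/mm.


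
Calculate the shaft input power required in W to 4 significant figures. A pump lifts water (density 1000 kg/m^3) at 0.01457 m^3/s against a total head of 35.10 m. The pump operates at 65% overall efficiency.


Approach: apply hydraulic power then efficiency conversion, P = rho*g*Q*H; P_in = P/eta.
Step 1 — hydraulic power (P = rho*g*Q*H):
  P = 1000 * 9.81 * 0.01457 * 35.10 = 5016.90 W
Step 2 — input power: P_in = P/eta = 5016.90 / 0.65 = 7718 W
Therefore the shaft input power required = 7718 W.


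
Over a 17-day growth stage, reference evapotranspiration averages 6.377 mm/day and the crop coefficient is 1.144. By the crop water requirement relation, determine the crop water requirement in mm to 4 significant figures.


Approach: apply the crop water requirement relation, CWR = ET0 * Kc * days.
CWR = 6.377 * 1.144 * 17 = 124.0 mm
Therefore the crop water requirement = 124.0 mm.


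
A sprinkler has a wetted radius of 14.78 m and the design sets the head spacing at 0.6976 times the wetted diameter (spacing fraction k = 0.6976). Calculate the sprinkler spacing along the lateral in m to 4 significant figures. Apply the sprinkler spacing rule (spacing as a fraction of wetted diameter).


Approach: apply the sprinkler spacing rule (spacing as a fraction of wetted diameter), S = k*(2*R).
S = 0.6976 * (2 * 14.78) = 20.62 m
Therefore the sprinkler spacing along the lateral = 20.62 m.


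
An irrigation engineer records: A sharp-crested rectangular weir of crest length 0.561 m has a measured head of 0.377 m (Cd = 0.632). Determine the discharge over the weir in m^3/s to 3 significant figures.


Approach: apply the rectangular weir equation, Q = (2/3)*Cd*L*sqrt(2g)*H^1.5.
Q = (2/3)*0.632*0.561*sqrt(2*9.81)*0.377^1.5 = 0.242 m^3/s
Therefore the discharge over the weir = 0.242 m^3/s.


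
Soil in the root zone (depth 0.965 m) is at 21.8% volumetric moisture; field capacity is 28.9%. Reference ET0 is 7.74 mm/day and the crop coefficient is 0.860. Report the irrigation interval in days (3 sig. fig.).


Approach: apply soil-water budget scheduling, SMD = (FC-theta)/100*depth*1000; ETc = ET0*Kc; interval = SMD/ETc.
Step 1 — soil moisture deficit:
  SMD = (28.9 - 21.8)/100 * 0.965 * 1000 = 68.515 mm
Step 2 — daily crop ET (ETc = ET0*Kc):
  ETc = 7.74 * 0.860 = 6.6564 mm/day
Step 3 — irrigation interval (SMD/ETc):
  interval = 68.515 / 6.6564 = 10.3 days
Therefore the irrigation interval = 10.3 days.


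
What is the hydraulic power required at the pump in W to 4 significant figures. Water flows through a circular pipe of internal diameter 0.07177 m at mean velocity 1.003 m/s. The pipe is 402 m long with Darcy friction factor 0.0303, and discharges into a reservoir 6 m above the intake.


Approach: apply continuity + Darcy-Weisbach + hydraulic power, Q = A*v; hf = f*(L/D)*(v^2/(2g)); H = static + hf; P = rho*g*Q*H.
Step 1 — flow rate (continuity, Q = A*v):
  A = pi*(0.07177/2)^2 = 0.00404553 m^2
  Q = 0.00404553 * 1.003 = 0.00405767 m^3/s
Step 2 — friction head loss (Darcy-Weisbach):
  hf = 0.0303 * (402/0.07177) * (1.003^2 / (2*9.81))
  hf = 8.70219 m
Step 3 — total head: H = 6 + 8.70219 = 14.7022 m
Step 4 — hydraulic power (P = rho*g*Q*H):
  P = 1000 * 9.81 * 0.00405767 * 14.7022 = 585.2 W
Therefore the hydraulic power required at the pump = 585.2 W.


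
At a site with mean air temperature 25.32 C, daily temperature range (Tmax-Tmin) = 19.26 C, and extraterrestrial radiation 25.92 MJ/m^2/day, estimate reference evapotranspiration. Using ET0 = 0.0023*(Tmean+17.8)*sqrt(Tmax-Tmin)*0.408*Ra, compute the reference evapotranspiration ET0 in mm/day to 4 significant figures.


ET0 = 0.0023*(25.32+17.8)*sqrt(19.26)*0.408*25.92 = 4.603 mm/day
Therefore the reference evapotranspiration ET0 = 4.603 mm/day.


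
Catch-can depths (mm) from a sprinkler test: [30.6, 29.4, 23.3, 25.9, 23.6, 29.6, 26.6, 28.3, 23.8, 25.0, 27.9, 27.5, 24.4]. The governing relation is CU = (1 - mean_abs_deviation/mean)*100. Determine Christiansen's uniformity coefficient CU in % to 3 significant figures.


mean = 26.608 mm
mean |d_i - mean| = 2.1006 mm
CU = (1 - 2.1006/26.608)*100 = 92.1 %
Therefore Christiansen's uniformity coefficient CU = 92.1 %.


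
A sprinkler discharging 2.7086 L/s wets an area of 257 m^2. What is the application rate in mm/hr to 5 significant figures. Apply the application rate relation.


Approach: apply the application rate relation, rate = (Q/A)*3600.
rate = (2.7086 / 257) * 3600 = 37.941 mm/hr
Therefore the application rate = 37.941 mm/hr.


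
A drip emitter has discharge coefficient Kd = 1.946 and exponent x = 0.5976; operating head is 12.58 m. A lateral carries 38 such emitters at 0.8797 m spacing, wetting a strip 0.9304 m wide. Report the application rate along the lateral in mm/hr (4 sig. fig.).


Approach: apply the emitter equation with a lateral mass balance, q = Kd*h^x; Q = n*q; rate = Q/(n*spacing*width).
Step 1 — single emitter flow (q = Kd*h^x):
  q = 1.946 * 12.58^0.5976 = 8.83715 L/hr
Step 2 — total lateral flow: Q = 38 * 8.83715 = 335.812 L/hr
Step 3 — wetted area: A = 38 * 0.8797 * 0.9304 = 31.1020 m^2
Step 4 — application rate: Q/A = 335.812/31.1020 = 10.80 mm/hr
Therefore the application rate along the lateral = 10.80 mm/hr.


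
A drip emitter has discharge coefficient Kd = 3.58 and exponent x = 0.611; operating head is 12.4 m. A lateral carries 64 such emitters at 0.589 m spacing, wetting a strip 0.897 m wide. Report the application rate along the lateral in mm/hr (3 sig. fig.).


Approach: apply the emitter equation with a lateral mass balance, q = Kd*h^x; Q = n*q; rate = Q/(n*spacing*width).
Step 1 — single emitter flow (q = Kd*h^x):
  q = 3.58 * 12.4^0.611 = 16.671 L/hr
Step 2 — total lateral flow: Q = 64 * 16.671 = 1066.9 L/hr
Step 3 — wetted area: A = 64 * 0.589 * 0.897 = 33.813 m^2
Step 4 — application rate: Q/A = 1066.9/33.813 = 31.6 mm/hr
Therefore the application rate along the lateral = 31.6 mm/hr.


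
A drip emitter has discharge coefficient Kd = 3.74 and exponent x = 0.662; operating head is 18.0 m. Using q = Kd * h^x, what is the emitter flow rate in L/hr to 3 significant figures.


q = 3.74 * 18.0^0.662 = 25.3 L/hr
Therefore the emitter flow rate = 25.3 L/hr.


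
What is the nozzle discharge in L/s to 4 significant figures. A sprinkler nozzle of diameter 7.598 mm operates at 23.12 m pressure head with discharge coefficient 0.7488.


Approach: apply the orifice equation, Q = Cd*A*sqrt(2*g*h), A = pi*(d/2)^2.
A = pi*(7.598e-3/2)^2 = 4.53407e-05 m^2
Q = 0.7488 * 4.53407e-05 * sqrt(2*9.81*23.12) * 1000 = 0.7231 L/s
Therefore the nozzle discharge = 0.7231 L/s.


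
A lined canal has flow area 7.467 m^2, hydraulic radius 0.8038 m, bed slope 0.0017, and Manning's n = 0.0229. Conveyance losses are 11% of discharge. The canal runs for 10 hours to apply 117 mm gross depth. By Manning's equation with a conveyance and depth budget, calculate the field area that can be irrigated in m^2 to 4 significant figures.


Approach: apply Manning's equation with a conveyance and depth budget, Q = (1/n)*A*R^(2/3)*S^(1/2); Q_field = Q*(1-loss); Area = Q_field*t/(d/1000).
Step 1 — canal discharge (Manning's equation):
  Q = (1/0.0229) * 7.467 * 0.8038^(2/3) * 0.0017^(1/2) = 11.6225 m^3/s
Step 2 — delivered flow: Q_field = 11.6225*(1 - 11/100) = 10.3440 m^3/s
Step 3 — volume delivered: V = 10.3440 * 10*3600 = 372386 m^3
Step 4 — area served: A = V / (depth/1000) = 372386 / 0.117 = 3183000 m^2
Therefore the field area that can be irrigated = 3183000 m^2.


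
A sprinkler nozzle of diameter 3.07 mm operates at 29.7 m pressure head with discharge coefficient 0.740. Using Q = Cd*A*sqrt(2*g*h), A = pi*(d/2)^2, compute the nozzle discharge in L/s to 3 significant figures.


A = pi*(3.07e-3/2)^2 = 7.4023e-06 m^2
Q = 0.740 * 7.4023e-06 * sqrt(2*9.81*29.7) * 1000 = 0.132 L/s
Therefore the nozzle discharge = 0.132 L/s.


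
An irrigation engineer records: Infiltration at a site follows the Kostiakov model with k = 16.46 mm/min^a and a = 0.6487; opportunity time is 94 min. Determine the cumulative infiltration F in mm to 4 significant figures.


Approach: apply the Kostiakov infiltration equation, F = k*t^a.
F = 16.46 * 94^0.6487 = 313.6 mm
Therefore the cumulative infiltration F = 313.6 mm.


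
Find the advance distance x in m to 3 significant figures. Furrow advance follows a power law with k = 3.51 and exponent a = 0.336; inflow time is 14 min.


Approach: apply the power-law advance function, x = k*t^a.
x = 3.51 * 14^0.336 = 8.52 m
Therefore the advance distance x = 8.52 m.


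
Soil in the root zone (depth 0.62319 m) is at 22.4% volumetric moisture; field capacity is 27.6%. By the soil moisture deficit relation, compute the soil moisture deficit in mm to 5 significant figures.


Approach: apply the soil moisture deficit relation, SMD = (FC - theta)/100 * depth * 1000.
SMD = (27.6 - 22.4)/100 * 0.62319 * 1000 = 32.406 mm
Therefore the soil moisture deficit = 32.406 mm.


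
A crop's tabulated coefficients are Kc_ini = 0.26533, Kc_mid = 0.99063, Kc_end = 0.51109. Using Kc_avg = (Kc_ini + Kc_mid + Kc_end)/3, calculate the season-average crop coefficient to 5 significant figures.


Kc_avg = (0.26533 + 0.99063 + 0.51109)/3 = 0.58902
Therefore the season-average crop coefficient = 0.58902.


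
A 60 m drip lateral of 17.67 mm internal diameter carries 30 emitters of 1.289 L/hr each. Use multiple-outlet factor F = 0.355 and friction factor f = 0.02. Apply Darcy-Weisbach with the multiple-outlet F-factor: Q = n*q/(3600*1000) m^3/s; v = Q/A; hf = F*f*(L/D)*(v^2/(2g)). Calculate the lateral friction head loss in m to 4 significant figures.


Q = 30*1.289/(3600*1000) = 1.07417e-05 m^3/s
A = pi*(17.67e-3/2)^2 = 2.45224e-04 m^2, so v = Q/A = 0.0438035 m/s
hf = 0.355*0.02*(60/0.01767)*(0.0438035^2/(2*9.81)) = 0.002358 m
Therefore the lateral friction head loss = 0.002358 m.


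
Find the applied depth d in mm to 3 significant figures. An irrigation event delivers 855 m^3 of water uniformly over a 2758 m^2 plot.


Approach: apply depth from volume over area, d = (V/A)*1000.
d = (855 / 2758) * 1000 = 310 mm
Therefore the applied depth d = 310 mm.


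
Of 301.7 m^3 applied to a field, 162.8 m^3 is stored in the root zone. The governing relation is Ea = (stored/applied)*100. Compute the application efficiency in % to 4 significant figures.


Ea = (162.8/301.7)*100 = 53.96 %
Therefore the application efficiency = 53.96 %.


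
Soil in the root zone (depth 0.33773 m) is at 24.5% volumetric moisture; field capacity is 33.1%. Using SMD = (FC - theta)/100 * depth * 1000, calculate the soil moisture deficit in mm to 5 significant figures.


SMD = (33.1 - 24.5)/100 * 0.33773 * 1000 = 29.045 mm
Therefore the soil moisture deficit = 29.045 mm.


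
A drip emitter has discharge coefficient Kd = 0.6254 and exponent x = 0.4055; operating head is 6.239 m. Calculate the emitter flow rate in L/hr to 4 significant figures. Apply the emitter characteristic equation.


Approach: apply the emitter characteristic equation, q = Kd * h^x.
q = 0.6254 * 6.239^0.4055 = 1.314 L/hr
Therefore the emitter flow rate = 1.314 L/hr.


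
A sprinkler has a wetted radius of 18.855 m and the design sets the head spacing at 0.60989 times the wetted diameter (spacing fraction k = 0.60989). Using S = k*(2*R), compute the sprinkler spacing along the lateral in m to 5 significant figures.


S = 0.60989 * (2 * 18.855) = 22.999 m
Therefore the sprinkler spacing along the lateral = 22.999 m.


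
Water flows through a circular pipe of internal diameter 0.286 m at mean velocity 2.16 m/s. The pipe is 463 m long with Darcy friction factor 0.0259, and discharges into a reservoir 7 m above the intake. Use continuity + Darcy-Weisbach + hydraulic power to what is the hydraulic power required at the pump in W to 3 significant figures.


Approach: apply continuity + Darcy-Weisbach + hydraulic power, Q = A*v; hf = f*(L/D)*(v^2/(2g)); H = static + hf; P = rho*g*Q*H.
Step 1 — flow rate (continuity, Q = A*v):
  A = pi*(0.286/2)^2 = 0.064242 m^2
  Q = 0.064242 * 2.16 = 0.13876 m^3/s
Step 2 — friction head loss (Darcy-Weisbach):
  hf = 0.0259 * (463/0.286) * (2.16^2 / (2*9.81))
  hf = 9.9706 m
Step 3 — total head: H = 7 + 9.9706 = 16.971 m
Step 4 — hydraulic power (P = rho*g*Q*H):
  P = 1000 * 9.81 * 0.13876 * 16.971 = 23100 W
Therefore the hydraulic power required at the pump = 23100 W.


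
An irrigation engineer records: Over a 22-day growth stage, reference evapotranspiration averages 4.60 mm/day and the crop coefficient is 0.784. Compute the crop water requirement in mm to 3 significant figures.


Approach: apply the crop water requirement relation, CWR = ET0 * Kc * days.
CWR = 4.60 * 0.784 * 22 = 79.3 mm
Therefore the crop water requirement = 79.3 mm.


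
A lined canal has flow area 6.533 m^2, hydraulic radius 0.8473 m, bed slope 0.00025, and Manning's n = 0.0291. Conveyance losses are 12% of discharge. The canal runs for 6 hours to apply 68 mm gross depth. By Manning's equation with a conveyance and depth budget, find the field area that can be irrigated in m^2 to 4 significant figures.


Approach: apply Manning's equation with a conveyance and depth budget, Q = (1/n)*A*R^(2/3)*S^(1/2); Q_field = Q*(1-loss); Area = Q_field*t/(d/1000).
Step 1 — canal discharge (Manning's equation):
  Q = (1/0.0291) * 6.533 * 0.8473^(2/3) * 0.00025^(1/2) = 3.17844 m^3/s
Step 2 — delivered flow: Q_field = 3.17844*(1 - 12/100) = 2.79703 m^3/s
Step 3 — volume delivered: V = 2.79703 * 6*3600 = 60415.9 m^3
Step 4 — area served: A = V / (depth/1000) = 60415.9 / 0.068 = 888500 m^2
Therefore the field area that can be irrigated = 888500 m^2.


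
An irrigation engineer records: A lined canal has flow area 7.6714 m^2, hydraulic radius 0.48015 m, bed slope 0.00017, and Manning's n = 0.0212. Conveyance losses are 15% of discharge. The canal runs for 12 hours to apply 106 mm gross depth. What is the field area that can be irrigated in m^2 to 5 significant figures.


Approach: apply Manning's equation with a conveyance and depth budget, Q = (1/n)*A*R^(2/3)*S^(1/2); Q_field = Q*(1-loss); Area = Q_field*t/(d/1000).
Step 1 — canal discharge (Manning's equation):
  Q = (1/0.0212) * 7.6714 * 0.48015^(2/3) * 0.00017^(1/2) = 2.892996 m^3/s
Step 2 — delivered flow: Q_field = 2.892996*(1 - 15/100) = 2.459047 m^3/s
Step 3 — volume delivered: V = 2.459047 * 12*3600 = 106230.8 m^3
Step 4 — area served: A = V / (depth/1000) = 106230.8 / 0.106 = 1002200 m^2
Therefore the field area that can be irrigated = 1002200 m^2.


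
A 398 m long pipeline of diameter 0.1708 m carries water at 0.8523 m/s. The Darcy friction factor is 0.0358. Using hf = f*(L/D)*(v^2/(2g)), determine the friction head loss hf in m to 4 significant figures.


hf = 0.0358 * (398/0.1708) * (0.8523^2 / (2*9.81))
hf = 3.089 m
Therefore the friction head loss hf = 3.089 m.


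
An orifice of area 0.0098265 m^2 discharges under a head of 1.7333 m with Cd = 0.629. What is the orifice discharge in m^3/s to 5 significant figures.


Approach: apply the orifice equation, Q = Cd*A*sqrt(2*g*h).
Q = 0.629 * 0.0098265 * sqrt(2*9.81*1.7333) = 0.036044 m^3/s
Therefore the orifice discharge = 0.036044 m^3/s.


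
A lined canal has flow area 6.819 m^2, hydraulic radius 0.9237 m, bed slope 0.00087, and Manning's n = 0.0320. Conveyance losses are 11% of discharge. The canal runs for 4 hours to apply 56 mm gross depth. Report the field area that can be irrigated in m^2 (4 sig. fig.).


Approach: apply Manning's equation with a conveyance and depth budget, Q = (1/n)*A*R^(2/3)*S^(1/2); Q_field = Q*(1-loss); Area = Q_field*t/(d/1000).
Step 1 — canal discharge (Manning's equation):
  Q = (1/0.0320) * 6.819 * 0.9237^(2/3) * 0.00087^(1/2) = 5.96144 m^3/s
Step 2 — delivered flow: Q_field = 5.96144*(1 - 11/100) = 5.30568 m^3/s
Step 3 — volume delivered: V = 5.30568 * 4*3600 = 76401.8 m^3
Step 4 — area served: A = V / (depth/1000) = 76401.8 / 0.056 = 1364000 m^2
Therefore the field area that can be irrigated = 1364000 m^2.


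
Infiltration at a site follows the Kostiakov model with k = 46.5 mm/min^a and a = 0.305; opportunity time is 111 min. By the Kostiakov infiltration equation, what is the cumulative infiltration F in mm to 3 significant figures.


Approach: apply the Kostiakov infiltration equation, F = k*t^a.
F = 46.5 * 111^0.305 = 196 mm
Therefore the cumulative infiltration F = 196 mm.


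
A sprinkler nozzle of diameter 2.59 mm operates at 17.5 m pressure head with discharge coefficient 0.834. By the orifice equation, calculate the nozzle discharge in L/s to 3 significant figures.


Approach: apply the orifice equation, Q = Cd*A*sqrt(2*g*h), A = pi*(d/2)^2.
A = pi*(2.59e-3/2)^2 = 5.2685e-06 m^2
Q = 0.834 * 5.2685e-06 * sqrt(2*9.81*17.5) * 1000 = 0.0814 L/s
Therefore the nozzle discharge = 0.0814 L/s.


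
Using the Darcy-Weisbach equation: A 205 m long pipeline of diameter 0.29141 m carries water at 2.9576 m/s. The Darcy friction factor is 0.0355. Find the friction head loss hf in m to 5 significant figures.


Approach: apply the Darcy-Weisbach equation, hf = f*(L/D)*(v^2/(2g)).
hf = 0.0355 * (205/0.29141) * (2.9576^2 / (2*9.81))
hf = 11.134 m
Therefore the friction head loss hf = 11.134 m.


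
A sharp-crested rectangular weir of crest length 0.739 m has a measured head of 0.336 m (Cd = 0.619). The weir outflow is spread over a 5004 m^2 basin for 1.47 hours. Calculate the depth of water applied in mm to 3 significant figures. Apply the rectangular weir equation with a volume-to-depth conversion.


Approach: apply the rectangular weir equation with a volume-to-depth conversion, Q = (2/3)*Cd*L*sqrt(2g)*H^1.5; d = Q*t/A * 1000.
Step 1 — weir discharge:
  Q = (2/3)*0.619*0.739*sqrt(2*9.81)*0.336^1.5 = 0.26309 m^3/s
Step 2 — volume: V = 0.26309 * 1.47*3600 = 1392.3 m^3
Step 3 — depth: d = V/A * 1000 = 1392.3/5004 * 1000 = 278 mm
Therefore the depth of water applied = 278 mm.


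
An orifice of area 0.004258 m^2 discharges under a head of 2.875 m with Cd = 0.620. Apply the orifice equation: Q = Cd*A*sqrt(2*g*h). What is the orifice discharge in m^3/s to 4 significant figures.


Q = 0.620 * 0.004258 * sqrt(2*9.81*2.875) = 0.01983 m^3/s
Therefore the orifice discharge = 0.01983 m^3/s.


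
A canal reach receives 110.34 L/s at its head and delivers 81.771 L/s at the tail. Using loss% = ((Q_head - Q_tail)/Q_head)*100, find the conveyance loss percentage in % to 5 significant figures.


loss = ((110.34 - 81.771)/110.34)*100 = 25.892 %
Therefore the conveyance loss percentage = 25.892 %.


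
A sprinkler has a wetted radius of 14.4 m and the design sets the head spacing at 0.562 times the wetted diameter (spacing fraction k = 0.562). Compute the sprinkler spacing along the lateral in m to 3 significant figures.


Approach: apply the sprinkler spacing rule (spacing as a fraction of wetted diameter), S = k*(2*R).
S = 0.562 * (2 * 14.4) = 16.2 m
Therefore the sprinkler spacing along the lateral = 16.2 m.


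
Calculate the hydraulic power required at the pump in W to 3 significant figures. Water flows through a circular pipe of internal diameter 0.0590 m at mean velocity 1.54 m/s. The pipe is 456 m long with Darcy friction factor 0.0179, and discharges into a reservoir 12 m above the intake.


Approach: apply continuity + Darcy-Weisbach + hydraulic power, Q = A*v; hf = f*(L/D)*(v^2/(2g)); H = static + hf; P = rho*g*Q*H.
Step 1 — flow rate (continuity, Q = A*v):
  A = pi*(0.0590/2)^2 = 0.0027340 m^2
  Q = 0.0027340 * 1.54 = 0.0042103 m^3/s
Step 2 — friction head loss (Darcy-Weisbach):
  hf = 0.0179 * (456/0.0590) * (1.54^2 / (2*9.81))
  hf = 16.723 m
Step 3 — total head: H = 12 + 16.723 = 28.723 m
Step 4 — hydraulic power (P = rho*g*Q*H):
  P = 1000 * 9.81 * 0.0042103 * 28.723 = 1190 W
Therefore the hydraulic power required at the pump = 1190 W.
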